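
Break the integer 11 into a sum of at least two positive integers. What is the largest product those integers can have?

54

Fill P[k] for k=2..11: at each k try every first piece i and multiply by the better of (k−i) uncut or P[k−i].
P[2] = 1·max(1,0) = 1·1 = 1
P[3] = max(1·2, 2·1) = 2
P[4] = max(1·3, 2·2, 3·1) = 4
P[5] = max(1·4, 2·3, 3·2, 4·1) = 6
P[6] = max(1·6, 2·4, 3·3, 4·2, 5·1) = 9
P[7] = max(1·9, 2·6, 3·4, 4·3, 5·2, 6·1) = 12
P[8] = max(1·12, 2·9, 3·6, …, 6·2, 7·1) = 18
P[9] = max(1·18, 2·12, 3·9, …, 7·2, 8·1) = 27
P[10] = max(1·27, 2·18, 3·12, …, 8·2, 9·1) = 36
P[11] = max(1·36, 2·27, 3·18, …, 9·2, 10·1) = 54
One optimal split: 3 + 3 + 3 + 2; product 3·3·3·2 = 54.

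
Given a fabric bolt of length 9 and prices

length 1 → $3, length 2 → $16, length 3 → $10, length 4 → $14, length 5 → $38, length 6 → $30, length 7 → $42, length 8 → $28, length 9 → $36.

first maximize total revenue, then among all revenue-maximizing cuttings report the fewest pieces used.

Let r[k] be the best obtainable value from length k. For each k, try every first piece i and keep the best of price[i] + r[k−i].
r[1] = 3
r[2] = max(3+3, 16+0) = 16
r[3] = max(3+16, 16+3, 10+0) = 19
r[4] = max(3+19, 16+16, 10+3, 14+0) = 32
r[5] = max(3+32, 16+19, 10+16, 14+3, 38+0) = 38
r[6] = max(3+38, 16+32, 10+19, 14+16, 38+3, 30+0) = 48
r[7] = max(3+48, 16+38, 10+32, …, 30+3, 42+0) = 54
r[8] = max(3+54, 16+48, 10+38, …, 42+3, 28+0) = 64
r[9] = max(3+64, 16+54, 10+48, …, 28+3, 36+0) = 70
Maximum revenue is $70.
Now minimize piece count subject to staying optimal: for each k, pieces[k] = 1 + min over i with p[i]+r[k−i]=r[k] of pieces[k−i].
pieces[6] = 3
pieces[7] = 2
pieces[8] = 4
pieces[9] = 3

3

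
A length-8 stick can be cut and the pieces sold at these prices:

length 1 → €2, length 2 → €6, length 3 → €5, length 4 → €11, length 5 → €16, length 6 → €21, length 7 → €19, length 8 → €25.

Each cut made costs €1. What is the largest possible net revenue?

Build r[k] bottom-up: r[k] = max over allowed piece i of (p[i] + r[k−i]) − 1 per cut.
r[1] = 2
r[2] = max(2+2-1, 6+0) = 6
r[3] = max(2+6-1, 6+2-1, 5+0) = 7
r[4] = max(2+7-1, 6+6-1, 5+2-1, 11+0) = 11
r[5] = max(2+11-1, 6+7-1, 5+6-1, 11+2-1, 16+0) = 16
r[6] = max(2+16-1, 6+11-1, 5+7-1, 11+6-1, 16+2-1, 21+0) = 21
r[7] = max(2+21-1, 6+16-1, 5+11-1, …, 21+2-1, 19+0) = 22
r[8] = max(2+22-1, 6+21-1, 5+16-1, …, 19+2-1, 25+0) = 26
One optimal plan: pieces 6 + 2 (1 cut) → €27 − €1 = €26.

26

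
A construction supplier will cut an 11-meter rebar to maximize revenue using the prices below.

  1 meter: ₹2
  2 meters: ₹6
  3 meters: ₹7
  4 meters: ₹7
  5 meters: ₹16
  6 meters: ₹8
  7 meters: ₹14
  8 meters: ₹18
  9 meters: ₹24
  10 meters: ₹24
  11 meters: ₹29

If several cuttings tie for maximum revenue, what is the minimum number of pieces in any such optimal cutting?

Build r[k] bottom-up: r[k] = max over allowed piece i of (p[i] + r[k−i]).
r[1] = 2
r[2] = 6
r[3] = 8  (first piece 1, then r[2]=6)
r[4] = 12  (first piece 2, then r[2]=6)
r[5] = 16
r[6] = 18  (first piece 1, then r[5]=16)
r[7] = 22  (first piece 2, then r[5]=16)
r[8] = 24  (first piece 1, then r[7]=22)
r[9] = 28  (first piece 2, then r[7]=22)
r[10] = 32  (first piece 5, then r[5]=16)
r[11] = 34  (first piece 1, then r[10]=32)
Maximum revenue is ₹34.
Now minimize piece count subject to staying optimal: for each k, pieces[k] = 1 + min over i with p[i]+r[k−i]=r[k] of pieces[k−i].
pieces[8] = 3
pieces[9] = 3
pieces[10] = 2
pieces[11] = 3

3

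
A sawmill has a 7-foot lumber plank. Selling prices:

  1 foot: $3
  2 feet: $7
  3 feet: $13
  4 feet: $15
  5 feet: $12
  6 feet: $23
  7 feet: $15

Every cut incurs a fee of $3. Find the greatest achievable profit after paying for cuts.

25

Build r[k] bottom-up: r[k] = max over allowed piece i of (p[i] + r[k−i]) − 3 per cut.
r[1] = 3
r[2] = 7
r[3] = 13
r[4] = 15
r[5] = 17  (first piece 2, then r[3]=13)
r[6] = 23  (first piece 3, then r[3]=13)
r[7] = 25  (first piece 3, then r[4]=15)
One optimal plan: pieces 4 + 3 (1 cut) → $28 − $3 = $25.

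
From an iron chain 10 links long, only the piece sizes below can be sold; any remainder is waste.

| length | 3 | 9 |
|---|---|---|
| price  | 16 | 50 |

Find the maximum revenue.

50

Build f[k] bottom-up: f[k] = max over allowed piece i of (p[i] + f[k−i]).
f[1] = 0
f[2] = 0
f[3] = 16
f[4] = 16
f[5] = 16
f[6] = 32  (first piece 3, then f[3]=16)
f[7] = 32
f[8] = 32
f[9] = max(16+32, 50+0) = 50
f[10] = max(16+32, 50+0) = 50
One optimal cutting: pieces 9 with 1 link of scrap → $50.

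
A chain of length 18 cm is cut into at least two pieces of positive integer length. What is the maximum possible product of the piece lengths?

729

Fill m[k] for k=2..18: at each k try every first piece i and multiply by the better of (k−i) uncut or m[k−i].
m[2] = 1*max(1,0) = 1*1 = 1
m[3] = 1*max(2,1) = 1*2 = 2
m[4] = 2*max(2,1) = 2*2 = 4
m[5] = 2*max(3,2) = 2*3 = 6
m[6] = 3*max(3,2) = 3*3 = 9
m[7] = 2*max(5,6) = 2*6 = 12
m[8] = 2*max(6,9) = 2*9 = 18
m[9] = 3*max(6,9) = 3*9 = 27
m[10] = 2*max(8,18) = 2*18 = 36
m[11] = 2*max(9,27) = 2*27 = 54
m[12] = 3*max(9,27) = 3*27 = 81
m[13] = 2*max(11,54) = 2*54 = 108
m[14] = 2*max(12,81) = 2*81 = 162
m[15] = 3*max(12,81) = 3*81 = 243
m[16] = 2*max(14,162) = 2*162 = 324
m[17] = 2*max(15,243) = 2*243 = 486
m[18] = 3*max(15,243) = 3*243 = 729
One optimal split: 3 + 3 + 3 + 3 + 3 + 3; product 3*3*3*3*3*3 = 729.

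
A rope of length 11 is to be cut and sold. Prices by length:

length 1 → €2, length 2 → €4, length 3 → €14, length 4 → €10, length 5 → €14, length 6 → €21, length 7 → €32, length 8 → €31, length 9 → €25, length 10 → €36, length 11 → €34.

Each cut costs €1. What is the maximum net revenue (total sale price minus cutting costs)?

Let net[k] be the best obtainable value from length k. For each k, try every first piece i and keep the best of price[i] + net[k−i] minus the 1 cut fee when i<k.
net[1] = 2
net[2] = max(2+2-1, 4+0) = 4
net[3] = max(2+4-1, 4+2-1, 14+0) = 14
net[4] = max(2+14-1, 4+4-1, 14+2-1, 10+0) = 15
net[5] = max(2+15-1, 4+14-1, 14+4-1, 10+2-1, 14+0) = 17
net[6] = max(2+17-1, 4+15-1, 14+14-1, 10+4-1, 14+2-1, 21+0) = 27
net[7] = max(2+27-1, 4+17-1, 14+15-1, …, 21+2-1, 32+0) = 32
net[8] = max(2+32-1, 4+27-1, 14+17-1, …, 32+2-1, 31+0) = 33
net[9] = max(2+33-1, 4+32-1, 14+27-1, …, 31+2-1, 25+0) = 40
net[10] = max(2+40-1, 4+33-1, 14+32-1, …, 25+2-1, 36+0) = 45
net[11] = max(2+45-1, 4+40-1, 14+33-1, …, 36+2-1, 34+0) = 46
One optimal plan: pieces 7 + 3 + 1 (2 cuts) → €48 − €2 = €46.

46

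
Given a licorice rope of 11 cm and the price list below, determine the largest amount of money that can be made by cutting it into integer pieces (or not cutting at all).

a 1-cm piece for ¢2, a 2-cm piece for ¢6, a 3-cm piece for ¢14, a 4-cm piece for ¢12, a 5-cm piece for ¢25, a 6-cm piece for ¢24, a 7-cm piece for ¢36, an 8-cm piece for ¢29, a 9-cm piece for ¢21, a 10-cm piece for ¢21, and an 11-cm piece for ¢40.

53

Consider every possible first cut. best[k] is the best of p[i]+best[k−i] over all sellable i≤k.
best[1] = 2
best[2] = max(2+2, 6+0) = 6
best[3] = max(2+6, 6+2, 14+0) = 14
best[4] = max(2+14, 6+6, 14+2, 12+0) = 16
best[5] = max(2+16, 6+14, 14+6, 12+2, 25+0) = 25
best[6] = max(2+25, 6+16, 14+14, 12+6, 25+2, 24+0) = 28
best[7] = max(2+28, 6+25, 14+16, …, 24+2, 36+0) = 36
best[8] = max(2+36, 6+28, 14+25, …, 36+2, 29+0) = 39
best[9] = max(2+39, 6+36, 14+28, …, 29+2, 21+0) = 42
best[10] = max(2+42, 6+39, 14+36, …, 21+2, 21+0) = 50
best[11] = max(2+50, 6+42, 14+39, …, 21+2, 40+0) = 53
One optimal cutting: 5 + 3 + 3 → ¢25 + ¢14 + ¢14 = ¢53.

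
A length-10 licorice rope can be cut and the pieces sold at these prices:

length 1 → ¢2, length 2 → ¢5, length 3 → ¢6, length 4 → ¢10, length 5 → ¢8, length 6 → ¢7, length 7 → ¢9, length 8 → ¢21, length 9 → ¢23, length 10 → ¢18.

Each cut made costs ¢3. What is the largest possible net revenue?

23

Build v[k] bottom-up: v[k] = max over allowed piece i of (p[i] + v[k−i]) − 3 per cut.
v[1] = 2
v[2] = 5
v[3] = 6
v[4] = 10
v[5] = 9  (first piece 1, then v[4]=10)
v[6] = 12  (first piece 2, then v[4]=10)
v[7] = 13  (first piece 3, then v[4]=10)
v[8] = 21
v[9] = 23
v[10] = 23  (first piece 2, then v[8]=21)
One optimal plan: pieces 8 + 2 (1 cut) → ¢26 − ¢3 = ¢23.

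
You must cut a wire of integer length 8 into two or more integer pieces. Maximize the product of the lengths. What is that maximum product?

18

Fill f[k] for k=2..8: at each k try every first piece i and multiply by the better of (k−i) uncut or f[k−i].
f[2] = 1·max(1,0) = 1·1 = 1
f[3] = 1·max(2,1) = 1·2 = 2
f[4] = 2·max(2,1) = 2·2 = 4
f[5] = 2·max(3,2) = 2·3 = 6
f[6] = 3·max(3,2) = 3·3 = 9
f[7] = 2·max(5,6) = 2·6 = 12
f[8] = 2·max(6,9) = 2·9 = 18
One optimal split: 3 + 3 + 2; product 3·3·2 = 18.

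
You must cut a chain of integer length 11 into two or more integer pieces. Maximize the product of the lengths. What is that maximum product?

Fill f[k] for k=2..11: at each k try every first piece i and multiply by the better of (k−i) uncut or f[k−i].
f[2] = 1*max(1,0) = 1*1 = 1
f[3] = 1*max(2,1) = 1*2 = 2
f[4] = 2*max(2,1) = 2*2 = 4
f[5] = 2*max(3,2) = 2*3 = 6
f[6] = 3*max(3,2) = 3*3 = 9
f[7] = 2*max(5,6) = 2*6 = 12
f[8] = 2*max(6,9) = 2*9 = 18
f[9] = 3*max(6,9) = 3*9 = 27
f[10] = 2*max(8,18) = 2*18 = 36
f[11] = 2*max(9,27) = 2*27 = 54
One optimal split: 3 + 3 + 3 + 2; product 3*3*3*2 = 54.

54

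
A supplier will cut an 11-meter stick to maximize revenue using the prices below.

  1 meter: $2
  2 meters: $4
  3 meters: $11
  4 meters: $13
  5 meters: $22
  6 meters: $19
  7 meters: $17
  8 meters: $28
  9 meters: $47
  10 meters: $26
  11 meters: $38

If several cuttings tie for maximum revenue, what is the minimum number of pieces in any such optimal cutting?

2

Let r[k] be the best obtainable value from length k. For each k, try every first piece i and keep the best of price[i] + r[k−i].
r[1] = 2
r[2] = max(2+2, 4+0) = 4
r[3] = max(2+4, 4+2, 11+0) = 11
r[4] = max(2+11, 4+4, 11+2, 13+0) = 13
r[5] = max(2+13, 4+11, 11+4, 13+2, 22+0) = 22
r[6] = max(2+22, 4+13, 11+11, 13+4, 22+2, 19+0) = 24
r[7] = max(2+24, 4+22, 11+13, …, 19+2, 17+0) = 26
r[8] = max(2+26, 4+24, 11+22, …, 17+2, 28+0) = 33
r[9] = max(2+33, 4+26, 11+24, …, 28+2, 47+0) = 47
r[10] = max(2+47, 4+33, 11+26, …, 47+2, 26+0) = 49
r[11] = max(2+49, 4+47, 11+33, …, 26+2, 38+0) = 51
Maximum revenue is $51.
Now minimize piece count subject to staying optimal: for each k, pieces[k] = 1 + min over i with p[i]+r[k−i]=r[k] of pieces[k−i].
pieces[8] = 2
pieces[9] = 1
pieces[10] = 2
pieces[11] = 2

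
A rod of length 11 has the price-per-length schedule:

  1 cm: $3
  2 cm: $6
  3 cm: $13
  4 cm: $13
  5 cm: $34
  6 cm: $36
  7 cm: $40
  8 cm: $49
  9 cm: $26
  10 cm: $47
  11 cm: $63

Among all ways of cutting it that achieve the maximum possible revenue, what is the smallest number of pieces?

3

Consider every possible first cut. r[k] is the best of p[i]+r[k−i] over all sellable i≤k.
r[1] = 3
r[2] = max(3+3, 6+0) = 6
r[3] = max(3+6, 6+3, 13+0) = 13
r[4] = max(3+13, 6+6, 13+3, 13+0) = 16
r[5] = max(3+16, 6+13, 13+6, 13+3, 34+0) = 34
r[6] = max(3+34, 6+16, 13+13, 13+6, 34+3, 36+0) = 37
r[7] = max(3+37, 6+34, 13+16, …, 36+3, 40+0) = 40
r[8] = max(3+40, 6+37, 13+34, …, 40+3, 49+0) = 49
r[9] = max(3+49, 6+40, 13+37, …, 49+3, 26+0) = 52
r[10] = max(3+52, 6+49, 13+40, …, 26+3, 47+0) = 68
r[11] = max(3+68, 6+52, 13+49, …, 47+3, 63+0) = 71
Maximum revenue is $71.
Now minimize piece count subject to staying optimal: for each k, pieces[k] = 1 + min over i with p[i]+r[k−i]=r[k] of pieces[k−i].
pieces[8] = 1
pieces[9] = 2
pieces[10] = 2
pieces[11] = 3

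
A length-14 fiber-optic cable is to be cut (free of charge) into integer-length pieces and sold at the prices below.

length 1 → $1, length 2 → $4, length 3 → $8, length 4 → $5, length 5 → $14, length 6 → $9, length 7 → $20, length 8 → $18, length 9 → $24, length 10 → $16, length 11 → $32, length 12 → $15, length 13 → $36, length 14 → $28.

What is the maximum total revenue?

Consider every possible first cut. v[k] is the best of p[i]+v[k−i] over all sellable i≤k.
v[1] = 1
v[2] = 4
v[3] = 8
v[4] = 9  (first piece 1, then v[3]=8)
v[5] = 14
v[6] = 16  (first piece 3, then v[3]=8)
v[7] = 20
v[8] = 22  (first piece 3, then v[5]=14)
v[9] = 24  (first piece 2, then v[7]=20)
v[10] = 28  (first piece 3, then v[7]=20)
v[11] = 32
v[12] = 34  (first piece 5, then v[7]=20)
v[13] = 36  (first piece 2, then v[11]=32)
v[14] = 40  (first piece 3, then v[11]=32)
One optimal cutting: 11 + 3 → $32 + $8 = $40.

40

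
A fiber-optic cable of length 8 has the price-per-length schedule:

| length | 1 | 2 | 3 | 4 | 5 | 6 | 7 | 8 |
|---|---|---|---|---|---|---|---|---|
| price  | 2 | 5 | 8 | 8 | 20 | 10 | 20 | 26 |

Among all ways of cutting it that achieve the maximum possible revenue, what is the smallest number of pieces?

Consider every possible first cut. r[k] is the best of p[i]+r[k−i] over all sellable i≤k.
r[1] = 2
r[2] = 5
r[3] = 8
r[4] = 10  (first piece 1, then r[3]=8)
r[5] = 20
r[6] = 22  (first piece 1, then r[5]=20)
r[7] = 25  (first piece 2, then r[5]=20)
r[8] = 28  (first piece 3, then r[5]=20)
Maximum revenue is $28.
Now minimize piece count subject to staying optimal: for each k, pieces[k] = 1 + min over i with p[i]+r[k−i]=r[k] of pieces[k−i].
pieces[5] = 1
pieces[6] = 2
pieces[7] = 2
pieces[8] = 2

2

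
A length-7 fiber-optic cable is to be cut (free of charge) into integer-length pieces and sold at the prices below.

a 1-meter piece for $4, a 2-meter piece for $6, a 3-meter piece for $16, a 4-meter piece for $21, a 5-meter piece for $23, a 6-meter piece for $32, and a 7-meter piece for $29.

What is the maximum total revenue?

37

Build best[k] bottom-up: best[k] = max over allowed piece i of (p[i] + best[k−i]).
best[1] = 4
best[2] = max(4+4, 6+0) = 8
best[3] = max(4+8, 6+4, 16+0) = 16
best[4] = max(4+16, 6+8, 16+4, 21+0) = 21
best[5] = max(4+21, 6+16, 16+8, 21+4, 23+0) = 25
best[6] = max(4+25, 6+21, 16+16, 21+8, 23+4, 32+0) = 32
best[7] = max(4+32, 6+25, 16+21, …, 32+4, 29+0) = 37
One optimal cutting: 4 + 3 → $21 + $16 = $37.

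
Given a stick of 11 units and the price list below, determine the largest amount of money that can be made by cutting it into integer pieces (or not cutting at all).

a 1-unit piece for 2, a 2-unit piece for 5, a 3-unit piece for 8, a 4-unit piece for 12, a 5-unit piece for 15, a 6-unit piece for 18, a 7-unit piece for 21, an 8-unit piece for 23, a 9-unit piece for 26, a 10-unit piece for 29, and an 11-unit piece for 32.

33

Build R[k] bottom-up: R[k] = max over allowed piece i of (p[i] + R[k−i]).
R[1] = 2
R[2] = 5
R[3] = 8
R[4] = 12
R[5] = 15
R[6] = 18
R[7] = 21
R[8] = 24  (first piece 4, then R[4]=12)
R[9] = 27  (first piece 4, then R[5]=15)
R[10] = 30  (first piece 4, then R[6]=18)
R[11] = 33  (first piece 4, then R[7]=21)
One optimal cutting: 7 + 4 → 21 + 12 = 33.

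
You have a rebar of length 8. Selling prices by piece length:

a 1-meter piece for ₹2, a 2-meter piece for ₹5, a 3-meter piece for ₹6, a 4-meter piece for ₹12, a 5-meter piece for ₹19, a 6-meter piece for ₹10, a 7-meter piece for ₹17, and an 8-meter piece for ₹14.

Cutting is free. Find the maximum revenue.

Build R[k] bottom-up: R[k] = max over allowed piece i of (p[i] + R[k−i]).
R[1] = 2
R[2] = max(2+2, 5+0) = 5
R[3] = max(2+5, 5+2, 6+0) = 7
R[4] = max(2+7, 5+5, 6+2, 12+0) = 12
R[5] = max(2+12, 5+7, 6+5, 12+2, 19+0) = 19
R[6] = max(2+19, 5+12, 6+7, 12+5, 19+2, 10+0) = 21
R[7] = max(2+21, 5+19, 6+12, …, 10+2, 17+0) = 24
R[8] = max(2+24, 5+21, 6+19, …, 17+2, 14+0) = 26
One optimal cutting: 5 + 2 + 1 → ₹19 + ₹5 + ₹2 = ₹26.

26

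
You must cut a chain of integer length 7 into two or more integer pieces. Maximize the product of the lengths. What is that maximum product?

12

Define prod[k] = max over 1≤i<k of i · max(k−i, prod[k−i]); the inner max lets the remainder stay uncut if that's better.
prod[2] = 1*max(1,0) = 1*1 = 1
prod[3] = max(1*2, 2*1) = 2
prod[4] = max(1*3, 2*2, 3*1) = 4
prod[5] = max(1*4, 2*3, 3*2, 4*1) = 6
prod[6] = max(1*6, 2*4, 3*3, 4*2, 5*1) = 9
prod[7] = max(1*9, 2*6, 3*4, 4*3, 5*2, 6*1) = 12
One optimal split: 3 + 2 + 2; product 3*2*2 = 12.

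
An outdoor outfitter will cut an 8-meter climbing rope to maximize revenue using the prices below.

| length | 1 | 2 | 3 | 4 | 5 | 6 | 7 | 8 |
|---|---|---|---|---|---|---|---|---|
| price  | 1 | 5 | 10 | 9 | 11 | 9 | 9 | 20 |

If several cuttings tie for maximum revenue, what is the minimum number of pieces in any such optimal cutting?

3

Consider every possible first cut. r[k] is the best of p[i]+r[k−i] over all sellable i≤k.
r[1] = 1
r[2] = 5
r[3] = 10
r[4] = 11  (first piece 1, then r[3]=10)
r[5] = 15  (first piece 2, then r[3]=10)
r[6] = 20  (first piece 3, then r[3]=10)
r[7] = 21  (first piece 1, then r[6]=20)
r[8] = 25  (first piece 2, then r[6]=20)
Maximum revenue is €25.
Now minimize piece count subject to staying optimal: for each k, pieces[k] = 1 + min over i with p[i]+r[k−i]=r[k] of pieces[k−i].
pieces[5] = 2
pieces[6] = 2
pieces[7] = 3
pieces[8] = 3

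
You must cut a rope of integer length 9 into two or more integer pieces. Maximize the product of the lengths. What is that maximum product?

27

Let g[k] be the best product for length k (with at least one cut). For each first piece i, the rest contributes max(k−i, g[k−i]).
Small cases: g[2]=1.
g[3] = 1·max(2,1) = 1·2 = 2
g[4] = 2·max(2,1) = 2·2 = 4
g[5] = 2·max(3,2) = 2·3 = 6
g[6] = 3·max(3,2) = 3·3 = 9
g[7] = 2·max(5,6) = 2·6 = 12
g[8] = 2·max(6,9) = 2·9 = 18
g[9] = 3·max(6,9) = 3·9 = 27
One optimal split: 3 + 3 + 3; product 3·3·3 = 27.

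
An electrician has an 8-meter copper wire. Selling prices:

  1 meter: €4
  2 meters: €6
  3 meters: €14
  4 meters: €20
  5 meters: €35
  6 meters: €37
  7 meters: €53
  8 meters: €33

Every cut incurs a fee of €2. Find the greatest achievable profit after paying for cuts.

55

Consider every possible first cut. r[k] is the best of p[i]+r[k−i] over all sellable i≤k, charging 2 whenever i<k.
r[1] = 4
r[2] = max(4+4-2, 6+0) = 6
r[3] = max(4+6-2, 6+4-2, 14+0) = 14
r[4] = max(4+14-2, 6+6-2, 14+4-2, 20+0) = 20
r[5] = max(4+20-2, 6+14-2, 14+6-2, 20+4-2, 35+0) = 35
r[6] = max(4+35-2, 6+20-2, 14+14-2, 20+6-2, 35+4-2, 37+0) = 37
r[7] = max(4+37-2, 6+35-2, 14+20-2, …, 37+4-2, 53+0) = 53
r[8] = max(4+53-2, 6+37-2, 14+35-2, …, 53+4-2, 33+0) = 55
One optimal plan: pieces 7 + 1 (1 cut) → €57 − €2 = €55.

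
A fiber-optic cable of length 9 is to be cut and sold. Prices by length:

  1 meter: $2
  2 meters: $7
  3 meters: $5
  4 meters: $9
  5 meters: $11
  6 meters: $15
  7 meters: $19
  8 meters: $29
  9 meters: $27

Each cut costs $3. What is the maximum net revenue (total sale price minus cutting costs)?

Let v[k] be the best obtainable value from length k. For each k, try every first piece i and keep the best of price[i] + v[k−i] minus the 3 cut fee when i<k.
v[1] = 2
v[2] = max(2+2-3, 7+0) = 7
v[3] = max(2+7-3, 7+2-3, 5+0) = 6
v[4] = max(2+6-3, 7+7-3, 5+2-3, 9+0) = 11
v[5] = max(2+11-3, 7+6-3, 5+7-3, 9+2-3, 11+0) = 11
v[6] = max(2+11-3, 7+11-3, 5+6-3, 9+7-3, 11+2-3, 15+0) = 15
v[7] = max(2+15-3, 7+11-3, 5+11-3, …, 15+2-3, 19+0) = 19
v[8] = max(2+19-3, 7+15-3, 5+11-3, …, 19+2-3, 29+0) = 29
v[9] = max(2+29-3, 7+19-3, 5+15-3, …, 29+2-3, 27+0) = 28
One optimal plan: pieces 8 + 1 (1 cut) → $31 − $3 = $28.

28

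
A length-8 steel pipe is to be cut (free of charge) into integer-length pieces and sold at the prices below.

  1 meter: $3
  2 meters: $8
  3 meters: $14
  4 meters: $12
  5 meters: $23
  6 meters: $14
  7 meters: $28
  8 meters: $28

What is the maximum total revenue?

Consider every possible first cut. best[k] is the best of p[i]+best[k−i] over all sellable i≤k.
best[1] = 3
best[2] = max(3+3, 8+0) = 8
best[3] = max(3+8, 8+3, 14+0) = 14
best[4] = max(3+14, 8+8, 14+3, 12+0) = 17
best[5] = max(3+17, 8+14, 14+8, 12+3, 23+0) = 23
best[6] = max(3+23, 8+17, 14+14, 12+8, 23+3, 14+0) = 28
best[7] = max(3+28, 8+23, 14+17, …, 14+3, 28+0) = 31
best[8] = max(3+31, 8+28, 14+23, …, 28+3, 28+0) = 37
One optimal cutting: 5 + 3 → $23 + $14 = $37.

37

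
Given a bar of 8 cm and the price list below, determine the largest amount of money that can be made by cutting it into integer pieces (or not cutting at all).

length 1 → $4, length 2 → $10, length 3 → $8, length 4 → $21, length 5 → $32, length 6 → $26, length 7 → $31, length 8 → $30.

Let r[k] be the best obtainable value from length k. For each k, try every first piece i and keep the best of price[i] + r[k−i].
r[1] = 4
r[2] = max(4+4, 10+0) = 10
r[3] = max(4+10, 10+4, 8+0) = 14
r[4] = max(4+14, 10+10, 8+4, 21+0) = 21
r[5] = max(4+21, 10+14, 8+10, 21+4, 32+0) = 32
r[6] = max(4+32, 10+21, 8+14, 21+10, 32+4, 26+0) = 36
r[7] = max(4+36, 10+32, 8+21, …, 26+4, 31+0) = 42
r[8] = max(4+42, 10+36, 8+32, …, 31+4, 30+0) = 46
One optimal cutting: 5 + 2 + 1 → $32 + $10 + $4 = $46.

46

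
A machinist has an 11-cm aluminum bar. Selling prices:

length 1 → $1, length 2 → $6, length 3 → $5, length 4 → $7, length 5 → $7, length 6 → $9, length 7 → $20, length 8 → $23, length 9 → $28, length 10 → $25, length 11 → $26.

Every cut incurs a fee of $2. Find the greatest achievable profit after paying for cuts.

32

Consider every possible first cut. net[k] is the best of p[i]+net[k−i] over all sellable i≤k, charging 2 whenever i<k.
net[1] = 1
net[2] = max(1+1-2, 6+0) = 6
net[3] = max(1+6-2, 6+1-2, 5+0) = 5
net[4] = max(1+5-2, 6+6-2, 5+1-2, 7+0) = 10
net[5] = max(1+10-2, 6+5-2, 5+6-2, 7+1-2, 7+0) = 9
net[6] = max(1+9-2, 6+10-2, 5+5-2, 7+6-2, 7+1-2, 9+0) = 14
net[7] = max(1+14-2, 6+9-2, 5+10-2, …, 9+1-2, 20+0) = 20
net[8] = max(1+20-2, 6+14-2, 5+9-2, …, 20+1-2, 23+0) = 23
net[9] = max(1+23-2, 6+20-2, 5+14-2, …, 23+1-2, 28+0) = 28
net[10] = max(1+28-2, 6+23-2, 5+20-2, …, 28+1-2, 25+0) = 27
net[11] = max(1+27-2, 6+28-2, 5+23-2, …, 25+1-2, 26+0) = 32
One optimal plan: pieces 9 + 2 (1 cut) → $34 − $2 = $32.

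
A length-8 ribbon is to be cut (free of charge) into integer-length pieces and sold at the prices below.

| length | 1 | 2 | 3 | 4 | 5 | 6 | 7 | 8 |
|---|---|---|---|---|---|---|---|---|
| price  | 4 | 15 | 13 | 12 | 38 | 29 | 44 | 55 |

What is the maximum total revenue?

Build best[k] bottom-up: best[k] = max over allowed piece i of (p[i] + best[k−i]).
best[1] = 4
best[2] = max(4+4, 15+0) = 15
best[3] = max(4+15, 15+4, 13+0) = 19
best[4] = max(4+19, 15+15, 13+4, 12+0) = 30
best[5] = max(4+30, 15+19, 13+15, 12+4, 38+0) = 38
best[6] = max(4+38, 15+30, 13+19, 12+15, 38+4, 29+0) = 45
best[7] = max(4+45, 15+38, 13+30, …, 29+4, 44+0) = 53
best[8] = max(4+53, 15+45, 13+38, …, 44+4, 55+0) = 60
One optimal cutting: 2 + 2 + 2 + 2 → ¢15 + ¢15 + ¢15 + ¢15 = ¢60.

60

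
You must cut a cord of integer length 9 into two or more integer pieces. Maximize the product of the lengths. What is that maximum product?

Fill f[k] for k=2..9: at each k try every first piece i and multiply by the better of (k−i) uncut or f[k−i].
f[2] = 1*max(1,0) = 1*1 = 1
f[3] = 1*max(2,1) = 1*2 = 2
f[4] = 2*max(2,1) = 2*2 = 4
f[5] = 2*max(3,2) = 2*3 = 6
f[6] = 3*max(3,2) = 3*3 = 9
f[7] = 2*max(5,6) = 2*6 = 12
f[8] = 2*max(6,9) = 2*9 = 18
f[9] = 3*max(6,9) = 3*9 = 27
One optimal split: 3 + 3 + 3; product 3*3*3 = 27.

27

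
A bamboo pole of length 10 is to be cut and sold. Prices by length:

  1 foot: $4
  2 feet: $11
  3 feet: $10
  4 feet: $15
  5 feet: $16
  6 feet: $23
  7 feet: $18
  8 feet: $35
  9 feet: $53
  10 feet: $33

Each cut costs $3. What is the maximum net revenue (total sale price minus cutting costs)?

Let v[k] be the best obtainable value from length k. For each k, try every first piece i and keep the best of price[i] + v[k−i] minus the 3 cut fee when i<k.
v[1] = 4
v[2] = 11
v[3] = 12  (first piece 1, then v[2]=11)
v[4] = 19  (first piece 2, then v[2]=11)
v[5] = 20  (first piece 1, then v[4]=19)
v[6] = 27  (first piece 2, then v[4]=19)
v[7] = 28  (first piece 1, then v[6]=27)
v[8] = 35  (first piece 2, then v[6]=27)
v[9] = 53
v[10] = 54  (first piece 1, then v[9]=53)
One optimal plan: pieces 9 + 1 (1 cut) → $57 − $3 = $54.

54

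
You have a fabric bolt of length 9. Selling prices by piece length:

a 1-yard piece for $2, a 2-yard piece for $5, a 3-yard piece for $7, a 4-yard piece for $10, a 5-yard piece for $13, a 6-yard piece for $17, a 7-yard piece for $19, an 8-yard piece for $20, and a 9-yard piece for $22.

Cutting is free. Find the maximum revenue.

Build r[k] bottom-up: r[k] = max over allowed piece i of (p[i] + r[k−i]).
r[1] = 2
r[2] = max(2+2, 5+0) = 5
r[3] = max(2+5, 5+2, 7+0) = 7
r[4] = max(2+7, 5+5, 7+2, 10+0) = 10
r[5] = max(2+10, 5+7, 7+5, 10+2, 13+0) = 13
r[6] = max(2+13, 5+10, 7+7, 10+5, 13+2, 17+0) = 17
r[7] = max(2+17, 5+13, 7+10, …, 17+2, 19+0) = 19
r[8] = max(2+19, 5+17, 7+13, …, 19+2, 20+0) = 22
r[9] = max(2+22, 5+19, 7+17, …, 20+2, 22+0) = 24
One optimal cutting: 6 + 2 + 1 → $17 + $5 + $2 = $24.

24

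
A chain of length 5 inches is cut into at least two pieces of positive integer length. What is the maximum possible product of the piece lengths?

6

Define prod[k] = max over 1≤i<k of i · max(k−i, prod[k−i]); the inner max lets the remainder stay uncut if that's better.
prod[2] = 1×max(1,0) = 1×1 = 1
prod[3] = 1×max(2,1) = 1×2 = 2
prod[4] = 2×max(2,1) = 2×2 = 4
prod[5] = 2×max(3,2) = 2×3 = 6
One optimal split: 3 + 2; product 3×2 = 6.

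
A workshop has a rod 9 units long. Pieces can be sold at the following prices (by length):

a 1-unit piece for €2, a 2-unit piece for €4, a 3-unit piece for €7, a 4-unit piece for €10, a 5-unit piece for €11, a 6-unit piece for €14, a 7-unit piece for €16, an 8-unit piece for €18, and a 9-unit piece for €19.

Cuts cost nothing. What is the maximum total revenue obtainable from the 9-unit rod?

Build best[k] bottom-up: best[k] = max over allowed piece i of (p[i] + best[k−i]).
best[1] = 2
best[2] = max(2+2, 4+0) = 4
best[3] = max(2+4, 4+2, 7+0) = 7
best[4] = max(2+7, 4+4, 7+2, 10+0) = 10
best[5] = max(2+10, 4+7, 7+4, 10+2, 11+0) = 12
best[6] = max(2+12, 4+10, 7+7, 10+4, 11+2, 14+0) = 14
best[7] = max(2+14, 4+12, 7+10, …, 14+2, 16+0) = 17
best[8] = max(2+17, 4+14, 7+12, …, 16+2, 18+0) = 20
best[9] = max(2+20, 4+17, 7+14, …, 18+2, 19+0) = 22
One optimal cutting: 4 + 4 + 1 → €10 + €10 + €2 = €22.

22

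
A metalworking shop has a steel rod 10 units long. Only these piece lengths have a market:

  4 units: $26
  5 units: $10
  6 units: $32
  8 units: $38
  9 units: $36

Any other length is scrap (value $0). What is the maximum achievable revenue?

58

Build best[k] bottom-up: best[k] = max over allowed piece i of (p[i] + best[k−i]).
best[1] = 0
best[2] = 0
best[3] = 0
best[4] = 26
best[5] = max(26+0, 10+0) = 26
best[6] = max(26+0, 10+0, 32+0) = 32
best[7] = max(26+0, 10+0, 32+0) = 32
best[8] = max(26+26, 10+0, 32+0, 38+0) = 52
best[9] = max(26+26, 10+26, 32+0, 38+0, 36+0) = 52
best[10] = max(26+32, 10+26, 32+26, 38+0, 36+0) = 58
One optimal cutting: 6 + 4 → $58.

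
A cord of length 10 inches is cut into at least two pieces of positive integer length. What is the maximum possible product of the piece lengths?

36

Define g[k] = max over 1≤i<k of i · max(k−i, g[k−i]); the inner max lets the remainder stay uncut if that's better.
Small cases: g[2]=1, g[3]=2.
g[4] = 2·max(2,1) = 2·2 = 4
g[5] = 2·max(3,2) = 2·3 = 6
g[6] = 3·max(3,2) = 3·3 = 9
g[7] = 2·max(5,6) = 2·6 = 12
g[8] = 2·max(6,9) = 2·9 = 18
g[9] = 3·max(6,9) = 3·9 = 27
g[10] = 2·max(8,18) = 2·18 = 36
One optimal split: 3 + 3 + 2 + 2; product 3·3·2·2 = 36.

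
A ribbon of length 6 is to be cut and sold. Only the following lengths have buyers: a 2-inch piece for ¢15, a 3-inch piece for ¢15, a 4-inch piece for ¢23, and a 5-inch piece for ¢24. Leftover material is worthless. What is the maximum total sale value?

Consider every possible first cut. f[k] is the best of p[i]+f[k−i] over all sellable i≤k.
f[1] = 0
f[2] = 15
f[3] = max(15+0, 15+0) = 15
f[4] = max(15+15, 15+0, 23+0) = 30
f[5] = max(15+15, 15+15, 23+0, 24+0) = 30
f[6] = max(15+30, 15+15, 23+15, 24+0) = 45
One optimal cutting: 2 + 2 + 2 → ¢45.

45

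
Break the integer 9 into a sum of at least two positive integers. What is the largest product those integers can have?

27

Fill P[k] for k=2..9: at each k try every first piece i and multiply by the better of (k−i) uncut or P[k−i].
Small cases: P[2]=1, P[3]=2, P[4]=4.
P[5] = 2×max(3,2) = 2×3 = 6
P[6] = 3×max(3,2) = 3×3 = 9
P[7] = 2×max(5,6) = 2×6 = 12
P[8] = 2×max(6,9) = 2×9 = 18
P[9] = 3×max(6,9) = 3×9 = 27
One optimal split: 3 + 3 + 3; product 3×3×3 = 27.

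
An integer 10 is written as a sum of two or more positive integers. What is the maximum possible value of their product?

36

Fill f[k] for k=2..10: at each k try every first piece i and multiply by the better of (k−i) uncut or f[k−i].
f[2] = 1·max(1,0) = 1·1 = 1
f[3] = max(1·2, 2·1) = 2
f[4] = max(1·3, 2·2, 3·1) = 4
f[5] = max(1·4, 2·3, 3·2, 4·1) = 6
f[6] = max(1·6, 2·4, 3·3, 4·2, 5·1) = 9
f[7] = max(1·9, 2·6, 3·4, 4·3, 5·2, 6·1) = 12
f[8] = max(1·12, 2·9, 3·6, …, 6·2, 7·1) = 18
f[9] = max(1·18, 2·12, 3·9, …, 7·2, 8·1) = 27
f[10] = max(1·27, 2·18, 3·12, …, 8·2, 9·1) = 36
One optimal split: 3 + 3 + 2 + 2; product 3·3·2·2 = 36.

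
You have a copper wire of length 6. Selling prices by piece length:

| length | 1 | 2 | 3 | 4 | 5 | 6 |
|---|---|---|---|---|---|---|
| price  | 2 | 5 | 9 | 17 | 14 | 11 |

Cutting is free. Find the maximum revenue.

22

Build v[k] bottom-up: v[k] = max over allowed piece i of (p[i] + v[k−i]).
v[1] = 2
v[2] = max(2+2, 5+0) = 5
v[3] = max(2+5, 5+2, 9+0) = 9
v[4] = max(2+9, 5+5, 9+2, 17+0) = 17
v[5] = max(2+17, 5+9, 9+5, 17+2, 14+0) = 19
v[6] = max(2+19, 5+17, 9+9, 17+5, 14+2, 11+0) = 22
One optimal cutting: 4 + 2 → €17 + €5 = €22.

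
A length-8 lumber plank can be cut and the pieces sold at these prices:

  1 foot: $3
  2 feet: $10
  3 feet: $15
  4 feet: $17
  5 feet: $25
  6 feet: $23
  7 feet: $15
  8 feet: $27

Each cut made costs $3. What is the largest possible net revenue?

Let net[k] be the best obtainable value from length k. For each k, try every first piece i and keep the best of price[i] + net[k−i] minus the 3 cut fee when i<k.
net[1] = 3
net[2] = max(3+3-3, 10+0) = 10
net[3] = max(3+10-3, 10+3-3, 15+0) = 15
net[4] = max(3+15-3, 10+10-3, 15+3-3, 17+0) = 17
net[5] = max(3+17-3, 10+15-3, 15+10-3, 17+3-3, 25+0) = 25
net[6] = max(3+25-3, 10+17-3, 15+15-3, 17+10-3, 25+3-3, 23+0) = 27
net[7] = max(3+27-3, 10+25-3, 15+17-3, …, 23+3-3, 15+0) = 32
net[8] = max(3+32-3, 10+27-3, 15+25-3, …, 15+3-3, 27+0) = 37
One optimal plan: pieces 5 + 3 (1 cut) → $40 − $3 = $37.

37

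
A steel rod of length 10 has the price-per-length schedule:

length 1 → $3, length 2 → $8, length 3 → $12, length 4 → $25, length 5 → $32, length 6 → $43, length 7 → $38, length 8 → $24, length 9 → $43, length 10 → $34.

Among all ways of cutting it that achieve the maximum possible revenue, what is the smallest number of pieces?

Consider every possible first cut. r[k] is the best of p[i]+r[k−i] over all sellable i≤k.
r[1] = 3
r[2] = 8
r[3] = 12
r[4] = 25
r[5] = 32
r[6] = 43
r[7] = 46  (first piece 1, then r[6]=43)
r[8] = 51  (first piece 2, then r[6]=43)
r[9] = 57  (first piece 4, then r[5]=32)
r[10] = 68  (first piece 4, then r[6]=43)
Maximum revenue is $68.
Now minimize piece count subject to staying optimal: for each k, pieces[k] = 1 + min over i with p[i]+r[k−i]=r[k] of pieces[k−i].
pieces[7] = 2
pieces[8] = 2
pieces[9] = 2
pieces[10] = 2

2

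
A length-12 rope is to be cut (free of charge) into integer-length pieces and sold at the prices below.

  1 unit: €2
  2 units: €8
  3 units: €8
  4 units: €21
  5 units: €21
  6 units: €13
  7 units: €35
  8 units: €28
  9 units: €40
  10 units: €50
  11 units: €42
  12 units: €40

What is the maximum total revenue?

Let R[k] be the best obtainable value from length k. For each k, try every first piece i and keep the best of price[i] + R[k−i].
R[1] = 2
R[2] = 8
R[3] = 10  (first piece 1, then R[2]=8)
R[4] = 21
R[5] = 23  (first piece 1, then R[4]=21)
R[6] = 29  (first piece 2, then R[4]=21)
R[7] = 35
R[8] = 42  (first piece 4, then R[4]=21)
R[9] = 44  (first piece 1, then R[8]=42)
R[10] = 50  (first piece 2, then R[8]=42)
R[11] = 56  (first piece 4, then R[7]=35)
R[12] = 63  (first piece 4, then R[8]=42)
One optimal cutting: 4 + 4 + 4 → €21 + €21 + €21 = €63.

63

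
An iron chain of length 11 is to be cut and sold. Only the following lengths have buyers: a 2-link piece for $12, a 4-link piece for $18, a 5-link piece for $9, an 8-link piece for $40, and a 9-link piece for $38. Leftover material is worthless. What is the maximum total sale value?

60

Let best[k] be the best obtainable value from length k. For each k, try every first piece i and keep the best of price[i] + best[k−i].
best[1] = 0
best[2] = 12
best[3] = 12
best[4] = max(12+12, 18+0) = 24
best[5] = max(12+12, 18+0, 9+0) = 24
best[6] = max(12+24, 18+12, 9+0) = 36
best[7] = max(12+24, 18+12, 9+12) = 36
best[8] = max(12+36, 18+24, 9+12, 40+0) = 48
best[9] = max(12+36, 18+24, 9+24, 40+0, 38+0) = 48
best[10] = max(12+48, 18+36, 9+24, 40+12, 38+0) = 60
best[11] = max(12+48, 18+36, 9+36, 40+12, 38+12) = 60
One optimal cutting: pieces 2 + 2 + 2 + 2 + 2 with 1 link of scrap → $60.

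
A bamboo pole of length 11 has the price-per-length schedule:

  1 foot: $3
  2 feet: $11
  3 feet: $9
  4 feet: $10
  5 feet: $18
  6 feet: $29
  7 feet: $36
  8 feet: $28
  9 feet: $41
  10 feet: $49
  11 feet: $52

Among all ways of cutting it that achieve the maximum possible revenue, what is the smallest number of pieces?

3

Build r[k] bottom-up: r[k] = max over allowed piece i of (p[i] + r[k−i]).
r[1] = 3
r[2] = max(3+3, 11+0) = 11
r[3] = max(3+11, 11+3, 9+0) = 14
r[4] = max(3+14, 11+11, 9+3, 10+0) = 22
r[5] = max(3+22, 11+14, 9+11, 10+3, 18+0) = 25
r[6] = max(3+25, 11+22, 9+14, 10+11, 18+3, 29+0) = 33
r[7] = max(3+33, 11+25, 9+22, …, 29+3, 36+0) = 36
r[8] = max(3+36, 11+33, 9+25, …, 36+3, 28+0) = 44
r[9] = max(3+44, 11+36, 9+33, …, 28+3, 41+0) = 47
r[10] = max(3+47, 11+44, 9+36, …, 41+3, 49+0) = 55
r[11] = max(3+55, 11+47, 9+44, …, 49+3, 52+0) = 58
Maximum revenue is $58.
Now minimize piece count subject to staying optimal: for each k, pieces[k] = 1 + min over i with p[i]+r[k−i]=r[k] of pieces[k−i].
pieces[8] = 4
pieces[9] = 2
pieces[10] = 5
pieces[11] = 3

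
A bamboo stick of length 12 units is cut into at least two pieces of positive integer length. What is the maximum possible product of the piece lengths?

81

Define P[k] = max over 1≤i<k of i · max(k−i, P[k−i]); the inner max lets the remainder stay uncut if that's better.
P[2] = 1×max(1,0) = 1×1 = 1
P[3] = 1×max(2,1) = 1×2 = 2
P[4] = 2×max(2,1) = 2×2 = 4
P[5] = 2×max(3,2) = 2×3 = 6
P[6] = 3×max(3,2) = 3×3 = 9
P[7] = 2×max(5,6) = 2×6 = 12
P[8] = 2×max(6,9) = 2×9 = 18
P[9] = 3×max(6,9) = 3×9 = 27
P[10] = 2×max(8,18) = 2×18 = 36
P[11] = 2×max(9,27) = 2×27 = 54
P[12] = 3×max(9,27) = 3×27 = 81
One optimal split: 3 + 3 + 3 + 3; product 3×3×3×3 = 81.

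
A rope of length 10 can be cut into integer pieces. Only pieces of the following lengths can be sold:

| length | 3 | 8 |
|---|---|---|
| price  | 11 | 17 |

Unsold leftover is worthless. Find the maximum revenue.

Let f[k] be the best obtainable value from length k. For each k, try every first piece i and keep the best of price[i] + f[k−i].
f[1] = 0
f[2] = 0
f[3] = 11
f[4] = 11
f[5] = 11
f[6] = 22  (first piece 3, then f[3]=11)
f[7] = 22
f[8] = 22
f[9] = 33  (first piece 3, then f[6]=22)
f[10] = 33
One optimal cutting: pieces 3 + 3 + 3 with 1 cm of scrap → €33.

33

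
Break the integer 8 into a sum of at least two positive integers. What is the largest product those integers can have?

Define f[k] = max over 1≤i<k of i · max(k−i, f[k−i]); the inner max lets the remainder stay uncut if that's better.
f[2] = 1*max(1,0) = 1*1 = 1
f[3] = max(1*2, 2*1) = 2
f[4] = max(1*3, 2*2, 3*1) = 4
f[5] = max(1*4, 2*3, 3*2, 4*1) = 6
f[6] = max(1*6, 2*4, 3*3, 4*2, 5*1) = 9
f[7] = max(1*9, 2*6, 3*4, 4*3, 5*2, 6*1) = 12
f[8] = max(1*12, 2*9, 3*6, …, 6*2, 7*1) = 18
One optimal split: 3 + 3 + 2; product 3*3*2 = 18.

18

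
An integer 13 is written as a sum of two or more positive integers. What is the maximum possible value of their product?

108

Define f[k] = max over 1≤i<k of i · max(k−i, f[k−i]); the inner max lets the remainder stay uncut if that's better.
Small cases: f[2]=1, f[3]=2, f[4]=4, f[5]=6, f[6]=9, f[7]=12.
f[8] = 2×max(6,9) = 2×9 = 18
f[9] = 3×max(6,9) = 3×9 = 27
f[10] = 2×max(8,18) = 2×18 = 36
f[11] = 2×max(9,27) = 2×27 = 54
f[12] = 3×max(9,27) = 3×27 = 81
f[13] = 2×max(11,54) = 2×54 = 108
One optimal split: 3 + 3 + 3 + 2 + 2; product 3×3×3×2×2 = 108.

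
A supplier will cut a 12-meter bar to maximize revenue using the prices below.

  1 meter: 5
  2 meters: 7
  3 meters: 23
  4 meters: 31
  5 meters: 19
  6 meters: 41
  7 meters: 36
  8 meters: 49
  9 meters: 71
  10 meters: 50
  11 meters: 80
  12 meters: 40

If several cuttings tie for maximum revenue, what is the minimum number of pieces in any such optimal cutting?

Let r[k] be the best obtainable value from length k. For each k, try every first piece i and keep the best of price[i] + r[k−i].
r[1] = 5
r[2] = max(5+5, 7+0) = 10
r[3] = max(5+10, 7+5, 23+0) = 23
r[4] = max(5+23, 7+10, 23+5, 31+0) = 31
r[5] = max(5+31, 7+23, 23+10, 31+5, 19+0) = 36
r[6] = max(5+36, 7+31, 23+23, 31+10, 19+5, 41+0) = 46
r[7] = max(5+46, 7+36, 23+31, …, 41+5, 36+0) = 54
r[8] = max(5+54, 7+46, 23+36, …, 36+5, 49+0) = 62
r[9] = max(5+62, 7+54, 23+46, …, 49+5, 71+0) = 71
r[10] = max(5+71, 7+62, 23+54, …, 71+5, 50+0) = 77
r[11] = max(5+77, 7+71, 23+62, …, 50+5, 80+0) = 85
r[12] = max(5+85, 7+77, 23+71, …, 80+5, 40+0) = 94
Maximum revenue is 94.
Now minimize piece count subject to staying optimal: for each k, pieces[k] = 1 + min over i with p[i]+r[k−i]=r[k] of pieces[k−i].
pieces[9] = 1
pieces[10] = 3
pieces[11] = 3
pieces[12] = 2

2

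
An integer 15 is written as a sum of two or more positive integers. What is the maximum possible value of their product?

243

Define P[k] = max over 1≤i<k of i · max(k−i, P[k−i]); the inner max lets the remainder stay uncut if that's better.
Small cases: P[2]=1, P[3]=2, P[4]=4, P[5]=6, P[6]=9, P[7]=12.
P[8] = max(1*12, 2*9, 3*6, …, 6*2, 7*1) = 18
P[9] = max(1*18, 2*12, 3*9, …, 7*2, 8*1) = 27
P[10] = max(1*27, 2*18, 3*12, …, 8*2, 9*1) = 36
P[11] = max(1*36, 2*27, 3*18, …, 9*2, 10*1) = 54
P[12] = max(1*54, 2*36, 3*27, …, 10*2, 11*1) = 81
P[13] = max(1*81, 2*54, 3*36, …, 11*2, 12*1) = 108
P[14] = max(1*108, 2*81, 3*54, …, 12*2, 13*1) = 162
P[15] = max(1*162, 2*108, 3*81, …, 13*2, 14*1) = 243
One optimal split: 3 + 3 + 3 + 3 + 3; product 3*3*3*3*3 = 243.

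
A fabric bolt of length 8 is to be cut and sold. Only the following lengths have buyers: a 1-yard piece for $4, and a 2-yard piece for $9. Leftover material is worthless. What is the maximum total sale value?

36

Build best[k] bottom-up: best[k] = max over allowed piece i of (p[i] + best[k−i]).
best[1] = 4
best[2] = max(4+4, 9+0) = 9
best[3] = max(4+9, 9+4) = 13
best[4] = max(4+13, 9+9) = 18
best[5] = max(4+18, 9+13) = 22
best[6] = max(4+22, 9+18) = 27
best[7] = max(4+27, 9+22) = 31
best[8] = max(4+31, 9+27) = 36
One optimal cutting: 2 + 2 + 2 + 2 → $36.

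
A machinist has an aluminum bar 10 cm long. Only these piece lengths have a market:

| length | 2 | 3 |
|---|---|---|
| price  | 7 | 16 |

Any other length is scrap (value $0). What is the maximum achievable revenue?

48

Build f[k] bottom-up: f[k] = max over allowed piece i of (p[i] + f[k−i]).
f[1] = 0
f[2] = 7
f[3] = 16
f[4] = 16
f[5] = 23  (first piece 2, then f[3]=16)
f[6] = 32  (first piece 3, then f[3]=16)
f[7] = 32
f[8] = 39  (first piece 2, then f[6]=32)
f[9] = 48  (first piece 3, then f[6]=32)
f[10] = 48
One optimal cutting: pieces 3 + 3 + 3 with 1 cm of scrap → $48.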